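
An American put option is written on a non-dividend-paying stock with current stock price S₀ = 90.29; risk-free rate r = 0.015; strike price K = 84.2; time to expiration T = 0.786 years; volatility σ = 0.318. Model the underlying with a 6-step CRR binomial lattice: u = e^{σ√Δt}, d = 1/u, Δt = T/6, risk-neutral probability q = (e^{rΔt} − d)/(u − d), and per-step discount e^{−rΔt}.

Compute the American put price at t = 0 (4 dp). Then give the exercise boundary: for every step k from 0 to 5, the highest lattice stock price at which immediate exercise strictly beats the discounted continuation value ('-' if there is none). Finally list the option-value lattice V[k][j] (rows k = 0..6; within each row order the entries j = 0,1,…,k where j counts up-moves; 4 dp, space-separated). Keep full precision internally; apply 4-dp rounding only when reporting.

price = 6.8784
boundary = - - - - 56.9766 63.9267
tree:
6.8784
10.2881 3.2095
14.8854 5.3456 0.9065
20.6596 8.6856 1.7460 0.0000
27.2234 13.6274 3.3629 0.0000 0.0000
33.4179 20.2733 6.4772 0.0000 0.0000 0.0000
38.9390 27.2234 12.4754 0.0000 0.0000 0.0000 0.0000

Δt=0.13100, u=1.12198, d=0.89128, q=0.47978, disc=e^(-rΔt)=0.99804
k=6 terminal: V=max(K-S,0) → 38.9390 27.2234 12.4754 0.0000 0.0000 0.0000 0.0000
k=5: j=0 S=50.7821 intr=33.4179 cont=33.2526 V=33.4179[EX]; j=1 S=63.9267 intr=20.2733 cont=20.1080 V=20.2733[EX]; j=2 S=80.4737 intr=3.7263 cont=6.4772 V=6.4772[hold]; j=3 S=101.3037 intr=0.0000 cont=0.0000 V=0.0000[hold]; j=4 S=127.5255 intr=0.0000 cont=0.0000 V=0.0000[hold]; j=5 S=160.5347 intr=0.0000 cont=0.0000 V=0.0000[hold]  S*(5)=63.9267
k=4: j=0 S=56.9766 intr=27.2234 cont=27.0581 V=27.2234[EX]; j=1 S=71.7246 intr=12.4754 cont=13.6274 V=13.6274[hold]; j=2 S=90.2900 intr=0.0000 cont=3.3629 V=3.3629[hold]; j=3 S=113.6610 intr=0.0000 cont=0.0000 V=0.0000[hold]; j=4 S=143.0814 intr=0.0000 cont=0.0000 V=0.0000[hold]  S*(4)=56.9766
k=3: j=0 S=63.9267 intr=20.2733 cont=20.6596 V=20.6596[hold]; j=1 S=80.4737 intr=3.7263 cont=8.6856 V=8.6856[hold]; j=2 S=101.3037 intr=0.0000 cont=1.7460 V=1.7460[hold]; j=3 S=127.5255 intr=0.0000 cont=0.0000 V=0.0000[hold]  S*(3)=-
k=2: j=0 S=71.7246 intr=12.4754 cont=14.8854 V=14.8854[hold]; j=1 S=90.2900 intr=0.0000 cont=5.3456 V=5.3456[hold]; j=2 S=113.6610 intr=0.0000 cont=0.9065 V=0.9065[hold]  S*(2)=-
k=1: j=0 S=80.4737 intr=3.7263 cont=10.2881 V=10.2881[hold]; j=1 S=101.3037 intr=0.0000 cont=3.2095 V=3.2095[hold]  S*(1)=-
k=0: j=0 S=90.2900 intr=0.0000 cont=6.8784 V=6.8784[hold]  S*(0)=-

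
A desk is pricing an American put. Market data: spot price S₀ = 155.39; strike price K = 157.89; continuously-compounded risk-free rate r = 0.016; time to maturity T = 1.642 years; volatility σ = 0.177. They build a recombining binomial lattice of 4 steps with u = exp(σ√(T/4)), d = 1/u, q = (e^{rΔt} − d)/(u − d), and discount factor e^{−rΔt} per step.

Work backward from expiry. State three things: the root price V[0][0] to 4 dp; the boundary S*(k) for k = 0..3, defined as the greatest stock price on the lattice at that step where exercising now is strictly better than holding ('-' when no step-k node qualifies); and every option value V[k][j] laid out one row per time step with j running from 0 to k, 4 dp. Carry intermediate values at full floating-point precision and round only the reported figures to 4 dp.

Δt=0.41050, u=1.12008, d=0.89279, q=0.50067, disc=e^(-rΔt)=0.99345
k=4 terminal: V=max(K-S,0) → 59.1667 34.0328 2.5000 0.0000 0.0000
k=3: j=0 S=110.5784 intr=47.3116 cont=46.2780 V=47.3116[EX]; j=1 S=138.7306 intr=19.1594 cont=18.1258 V=19.1594[EX]; j=2 S=174.0500 intr=0.0000 cont=1.2402 V=1.2402[hold]; j=3 S=218.3613 intr=0.0000 cont=0.0000 V=0.0000[hold]  S*(3)=138.7306
k=2: j=0 S=123.8572 intr=34.0328 cont=32.9992 V=34.0328[EX]; j=1 S=155.3900 intr=2.5000 cont=10.1211 V=10.1211[hold]; j=2 S=194.9507 intr=0.0000 cont=0.6152 V=0.6152[hold]  S*(2)=123.8572
k=1: j=0 S=138.7306 intr=19.1594 cont=21.9165 V=21.9165[hold]; j=1 S=174.0500 intr=0.0000 cont=5.3267 V=5.3267[hold]  S*(1)=-
k=0: j=0 S=155.3900 intr=2.5000 cont=13.5213 V=13.5213[hold]  S*(0)=-

price = 13.5213
boundary = - - 123.8572 138.7306
tree:
13.5213
21.9165 5.3267
34.0328 10.1211 0.6152
47.3116 19.1594 1.2402 0.0000
59.1667 34.0328 2.5000 0.0000 0.0000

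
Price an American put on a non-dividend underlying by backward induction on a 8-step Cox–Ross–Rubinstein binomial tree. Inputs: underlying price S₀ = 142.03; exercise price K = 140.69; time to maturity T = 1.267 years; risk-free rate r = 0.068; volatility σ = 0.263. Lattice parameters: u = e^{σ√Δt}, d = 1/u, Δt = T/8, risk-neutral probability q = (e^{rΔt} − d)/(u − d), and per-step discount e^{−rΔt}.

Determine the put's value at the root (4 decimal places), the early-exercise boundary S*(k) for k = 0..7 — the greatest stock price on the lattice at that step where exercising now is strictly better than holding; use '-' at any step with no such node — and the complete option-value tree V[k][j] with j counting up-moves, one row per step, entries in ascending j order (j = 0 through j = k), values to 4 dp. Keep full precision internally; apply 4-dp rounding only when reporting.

params: Δt=0.15837 u=1.11034 d=0.90063 q=0.52549 e^(-rΔt)=0.98929
t_8 payoffs: 79.2093 64.8935 47.2443 25.4854 0.0000 0.0000 0.0000 0.0000 0.0000
t_7: node(7,0) S=68.2643 payoff=72.4257 vs cont=70.9186 → 72.4257 [stop]  node(7,1) S=84.1597 payoff=56.5303 vs cont=55.0233 → 56.5303 [stop]  node(7,2) S=103.7563 payoff=36.9337 vs cont=35.4267 → 36.9337 [stop]  node(7,3) S=127.9160 payoff=12.7740 vs cont=11.9636 → 12.7740 [stop]  node(7,4) S=157.7013 payoff=0.0000 vs cont=0.0000 → 0.0000 [wait]  node(7,5) S=194.4221 payoff=0.0000 vs cont=0.0000 → 0.0000 [wait]  node(7,6) S=239.6933 payoff=0.0000 vs cont=0.0000 → 0.0000 [wait]  node(7,7) S=295.5060 payoff=0.0000 vs cont=0.0000 → 0.0000 [wait]  ⇒ S*(7)=127.9160
t_6: node(6,0) S=75.7965 payoff=64.8935 vs cont=63.3865 → 64.8935 [stop]  node(6,1) S=93.4457 payoff=47.2443 vs cont=45.7373 → 47.2443 [stop]  node(6,2) S=115.2046 payoff=25.4854 vs cont=23.9784 → 25.4854 [stop]  node(6,3) S=142.0300 payoff=0.0000 vs cont=5.9965 → 5.9965 [wait]  node(6,4) S=175.1017 payoff=0.0000 vs cont=0.0000 → 0.0000 [wait]  node(6,5) S=215.8742 payoff=0.0000 vs cont=0.0000 → 0.0000 [wait]  node(6,6) S=266.1406 payoff=0.0000 vs cont=0.0000 → 0.0000 [wait]  ⇒ S*(6)=115.2046
t_5: node(5,0) S=84.1597 payoff=56.5303 vs cont=55.0233 → 56.5303 [stop]  node(5,1) S=103.7563 payoff=36.9337 vs cont=35.4267 → 36.9337 [stop]  node(5,2) S=127.9160 payoff=12.7740 vs cont=15.0809 → 15.0809 [wait]  node(5,3) S=157.7013 payoff=0.0000 vs cont=2.8149 → 2.8149 [wait]  node(5,4) S=194.4221 payoff=0.0000 vs cont=0.0000 → 0.0000 [wait]  node(5,5) S=239.6933 payoff=0.0000 vs cont=0.0000 → 0.0000 [wait]  ⇒ S*(5)=103.7563
t_4: node(4,0) S=93.4457 payoff=47.2443 vs cont=45.7373 → 47.2443 [stop]  node(4,1) S=115.2046 payoff=25.4854 vs cont=25.1777 → 25.4854 [stop]  node(4,2) S=142.0300 payoff=0.0000 vs cont=8.5428 → 8.5428 [wait]  node(4,3) S=175.1017 payoff=0.0000 vs cont=1.3214 → 1.3214 [wait]  node(4,4) S=215.8742 payoff=0.0000 vs cont=0.0000 → 0.0000 [wait]  ⇒ S*(4)=115.2046
t_3: node(3,0) S=103.7563 payoff=36.9337 vs cont=35.4267 → 36.9337 [stop]  node(3,1) S=127.9160 payoff=12.7740 vs cont=16.4046 → 16.4046 [wait]  node(3,2) S=157.7013 payoff=0.0000 vs cont=4.6971 → 4.6971 [wait]  node(3,3) S=194.4221 payoff=0.0000 vs cont=0.6203 → 0.6203 [wait]  ⇒ S*(3)=103.7563
t_2: node(2,0) S=115.2046 payoff=25.4854 vs cont=25.8658 → 25.8658 [wait]  node(2,1) S=142.0300 payoff=0.0000 vs cont=10.1426 → 10.1426 [wait]  node(2,2) S=175.1017 payoff=0.0000 vs cont=2.5274 → 2.5274 [wait]  ⇒ S*(2)=-
t_1: node(1,0) S=127.9160 payoff=12.7740 vs cont=17.4149 → 17.4149 [wait]  node(1,1) S=157.7013 payoff=0.0000 vs cont=6.0752 → 6.0752 [wait]  ⇒ S*(1)=-
t_0: node(0,0) S=142.0300 payoff=0.0000 vs cont=11.3333 → 11.3333 [wait]  ⇒ S*(0)=-

price = 11.3333
boundary = - - - 103.7563 115.2046 103.7563 115.2046 127.9160
tree:
11.3333
17.4149 6.0752
25.8658 10.1426 2.5274
36.9337 16.4046 4.6971 0.6203
47.2443 25.4854 8.5428 1.3214 0.0000
56.5303 36.9337 15.0809 2.8149 0.0000 0.0000
64.8935 47.2443 25.4854 5.9965 0.0000 0.0000 0.0000
72.4257 56.5303 36.9337 12.7740 0.0000 0.0000 0.0000 0.0000
79.2093 64.8935 47.2443 25.4854 0.0000 0.0000 0.0000 0.0000 0.0000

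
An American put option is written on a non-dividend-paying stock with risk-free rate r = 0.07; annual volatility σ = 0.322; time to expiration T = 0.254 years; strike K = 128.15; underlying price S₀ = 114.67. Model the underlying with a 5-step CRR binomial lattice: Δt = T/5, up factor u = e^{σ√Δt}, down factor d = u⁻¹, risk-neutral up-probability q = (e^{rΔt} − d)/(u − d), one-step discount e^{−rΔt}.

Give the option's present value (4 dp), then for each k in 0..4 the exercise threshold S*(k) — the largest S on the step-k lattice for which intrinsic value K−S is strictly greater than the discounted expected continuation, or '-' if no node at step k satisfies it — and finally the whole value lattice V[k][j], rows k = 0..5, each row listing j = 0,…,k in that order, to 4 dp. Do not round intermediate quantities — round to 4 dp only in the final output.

Δt=0.05080, u=1.07527, d=0.93000, q=0.50639, disc=e^(-rΔt)=0.99645
k=5 terminal: V=max(K-S,0) → 48.3772 35.9156 21.5074 4.8484 0.0000 0.0000
k=4: j=0 S=85.7776 intr=42.3724 cont=41.9175 V=42.3724[EX]; j=1 S=99.1772 intr=28.9728 cont=28.5179 V=28.9728[EX]; j=2 S=114.6700 intr=13.4800 cont=13.0251 V=13.4800[EX]; j=3 S=132.5830 intr=0.0000 cont=2.3847 V=2.3847[hold]; j=4 S=153.2942 intr=0.0000 cont=0.0000 V=0.0000[hold]  S*(4)=114.6700
k=3: j=0 S=92.2344 intr=35.9156 cont=35.4607 V=35.9156[EX]; j=1 S=106.6426 intr=21.5074 cont=21.0525 V=21.5074[EX]; j=2 S=123.3016 intr=4.8484 cont=7.8336 V=7.8336[hold]; j=3 S=142.5630 intr=0.0000 cont=1.1730 V=1.1730[hold]  S*(3)=106.6426
k=2: j=0 S=99.1772 intr=28.9728 cont=28.5179 V=28.9728[EX]; j=1 S=114.6700 intr=13.4800 cont=14.5314 V=14.5314[hold]; j=2 S=132.5830 intr=0.0000 cont=4.4449 V=4.4449[hold]  S*(2)=99.1772
k=1: j=0 S=106.6426 intr=21.5074 cont=21.5830 V=21.5830[hold]; j=1 S=123.3016 intr=4.8484 cont=9.3903 V=9.3903[hold]  S*(1)=-
k=0: j=0 S=114.6700 intr=13.4800 cont=15.3541 V=15.3541[hold]  S*(0)=-

price = 15.3541
boundary = - - 99.1772 106.6426 114.6700
tree:
15.3541
21.5830 9.3903
28.9728 14.5314 4.4449
35.9156 21.5074 7.8336 1.1730
42.3724 28.9728 13.4800 2.3847 0.0000
48.3772 35.9156 21.5074 4.8484 0.0000 0.0000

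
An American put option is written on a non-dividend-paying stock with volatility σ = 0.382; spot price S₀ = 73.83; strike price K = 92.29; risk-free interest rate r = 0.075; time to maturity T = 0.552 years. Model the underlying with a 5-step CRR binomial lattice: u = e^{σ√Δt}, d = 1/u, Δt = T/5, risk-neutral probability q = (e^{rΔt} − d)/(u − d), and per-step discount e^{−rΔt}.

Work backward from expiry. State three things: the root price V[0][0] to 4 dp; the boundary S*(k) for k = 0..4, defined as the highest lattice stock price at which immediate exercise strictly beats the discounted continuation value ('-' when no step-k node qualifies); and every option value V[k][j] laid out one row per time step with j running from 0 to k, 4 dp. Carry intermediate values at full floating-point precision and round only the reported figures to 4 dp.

Δt=0.11040  u=1.13533  d=0.88080  q=0.50098  discount=0.99175
step 5 (expiry): payoffs max(K−S,0) = 53.1502 41.8397 27.2606 8.4684 0.0000 0.0000
step 4: (k=4,j=0): S=44.4366, (K−S)⁺=47.8534, hold=47.0924 ⇒ V=47.8534 exercise | (k=4,j=1): S=57.2779, (K−S)⁺=35.0121, hold=34.2511 ⇒ V=35.0121 exercise | (k=4,j=2): S=73.8300, (K−S)⁺=18.4600, hold=17.6990 ⇒ V=18.4600 exercise | (k=4,j=3): S=95.1653, (K−S)⁺=0.0000, hold=4.1911 ⇒ V=4.1911 continue | (k=4,j=4): S=122.6661, (K−S)⁺=0.0000, hold=0.0000 ⇒ V=0.0000 continue  boundary S*=73.8300
step 3: (k=3,j=0): S=50.4503, (K−S)⁺=41.8397, hold=41.0787 ⇒ V=41.8397 exercise | (k=3,j=1): S=65.0294, (K−S)⁺=27.2606, hold=26.4996 ⇒ V=27.2606 exercise | (k=3,j=2): S=83.8216, (K−S)⁺=8.4684, hold=11.2183 ⇒ V=11.2183 continue | (k=3,j=3): S=108.0442, (K−S)⁺=0.0000, hold=2.0742 ⇒ V=2.0742 continue  boundary S*=65.0294
step 2: (k=2,j=0): S=57.2779, (K−S)⁺=35.0121, hold=34.2511 ⇒ V=35.0121 exercise | (k=2,j=1): S=73.8300, (K−S)⁺=18.4600, hold=19.0653 ⇒ V=19.0653 continue | (k=2,j=2): S=95.1653, (K−S)⁺=0.0000, hold=6.5826 ⇒ V=6.5826 continue  boundary S*=57.2779
step 1: (k=1,j=0): S=65.0294, (K−S)⁺=27.2606, hold=26.8003 ⇒ V=27.2606 exercise | (k=1,j=1): S=83.8216, (K−S)⁺=8.4684, hold=12.7061 ⇒ V=12.7061 continue  boundary S*=65.0294
step 0: (k=0,j=0): S=73.8300, (K−S)⁺=18.4600, hold=19.8045 ⇒ V=19.8045 continue  boundary S*=-

price = 19.8045
boundary = - 65.0294 57.2779 65.0294 73.8300
tree:
19.8045
27.2606 12.7061
35.0121 19.0653 6.5826
41.8397 27.2606 11.2183 2.0742
47.8534 35.0121 18.4600 4.1911 0.0000
53.1502 41.8397 27.2606 8.4684 0.0000 0.0000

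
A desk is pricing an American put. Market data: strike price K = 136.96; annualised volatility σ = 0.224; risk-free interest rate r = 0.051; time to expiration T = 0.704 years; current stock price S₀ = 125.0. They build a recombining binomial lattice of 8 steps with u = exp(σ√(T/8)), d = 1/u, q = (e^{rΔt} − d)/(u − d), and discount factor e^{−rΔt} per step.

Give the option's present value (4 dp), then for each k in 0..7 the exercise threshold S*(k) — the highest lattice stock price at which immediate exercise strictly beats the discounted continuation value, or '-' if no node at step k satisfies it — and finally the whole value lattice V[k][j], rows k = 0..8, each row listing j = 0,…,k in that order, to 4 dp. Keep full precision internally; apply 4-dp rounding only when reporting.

price = 14.7876
boundary = - - 109.4443 102.4082 109.4443 116.9638 109.4443 116.9638
tree:
14.7876
20.5092 9.5754
27.5157 14.1474 5.3910
34.5518 20.1521 8.6655 2.3814
41.1356 27.5157 13.4539 4.2711 0.6382
47.2961 34.5518 19.9962 7.4642 1.3278 0.0000
53.0606 41.1356 27.5157 12.5704 2.7627 0.0000 0.0000
58.4544 47.2961 34.5518 19.9962 5.7483 0.0000 0.0000 0.0000
63.5015 53.0606 41.1356 27.5157 11.9600 0.0000 0.0000 0.0000 0.0000

Δt=0.08800  u=1.06871  d=0.93571  q=0.51722  discount=0.99552
step 8 (expiry): payoffs max(K−S,0) = 63.5015 53.0606 41.1356 27.5157 11.9600 0.0000 0.0000 0.0000 0.0000
step 7: (k=7,j=0): S=78.5056, (K−S)⁺=58.4544, hold=57.8411 ⇒ V=58.4544 exercise | (k=7,j=1): S=89.6639, (K−S)⁺=47.2961, hold=46.6828 ⇒ V=47.2961 exercise | (k=7,j=2): S=102.4082, (K−S)⁺=34.5518, hold=33.9385 ⇒ V=34.5518 exercise | (k=7,j=3): S=116.9638, (K−S)⁺=19.9962, hold=19.3829 ⇒ V=19.9962 exercise | (k=7,j=4): S=133.5883, (K−S)⁺=3.3717, hold=5.7483 ⇒ V=5.7483 continue | (k=7,j=5): S=152.5757, (K−S)⁺=0.0000, hold=0.0000 ⇒ V=0.0000 continue | (k=7,j=6): S=174.2619, (K−S)⁺=0.0000, hold=0.0000 ⇒ V=0.0000 continue | (k=7,j=7): S=199.0304, (K−S)⁺=0.0000, hold=0.0000 ⇒ V=0.0000 continue  boundary S*=116.9638
step 6: (k=6,j=0): S=83.8994, (K−S)⁺=53.0606, hold=52.4473 ⇒ V=53.0606 exercise | (k=6,j=1): S=95.8244, (K−S)⁺=41.1356, hold=40.5223 ⇒ V=41.1356 exercise | (k=6,j=2): S=109.4443, (K−S)⁺=27.5157, hold=26.9024 ⇒ V=27.5157 exercise | (k=6,j=3): S=125.0000, (K−S)⁺=11.9600, hold=12.5704 ⇒ V=12.5704 continue | (k=6,j=4): S=142.7667, (K−S)⁺=0.0000, hold=2.7627 ⇒ V=2.7627 continue | (k=6,j=5): S=163.0587, (K−S)⁺=0.0000, hold=0.0000 ⇒ V=0.0000 continue | (k=6,j=6): S=186.2349, (K−S)⁺=0.0000, hold=0.0000 ⇒ V=0.0000 continue  boundary S*=109.4443
step 5: (k=5,j=0): S=89.6639, (K−S)⁺=47.2961, hold=46.6828 ⇒ V=47.2961 exercise | (k=5,j=1): S=102.4082, (K−S)⁺=34.5518, hold=33.9385 ⇒ V=34.5518 exercise | (k=5,j=2): S=116.9638, (K−S)⁺=19.9962, hold=19.6972 ⇒ V=19.9962 exercise | (k=5,j=3): S=133.5883, (K−S)⁺=3.3717, hold=7.4642 ⇒ V=7.4642 continue | (k=5,j=4): S=152.5757, (K−S)⁺=0.0000, hold=1.3278 ⇒ V=1.3278 continue | (k=5,j=5): S=174.2619, (K−S)⁺=0.0000, hold=0.0000 ⇒ V=0.0000 continue  boundary S*=116.9638
step 4: (k=4,j=0): S=95.8244, (K−S)⁺=41.1356, hold=40.5223 ⇒ V=41.1356 exercise | (k=4,j=1): S=109.4443, (K−S)⁺=27.5157, hold=26.9024 ⇒ V=27.5157 exercise | (k=4,j=2): S=125.0000, (K−S)⁺=11.9600, hold=13.4539 ⇒ V=13.4539 continue | (k=4,j=3): S=142.7667, (K−S)⁺=0.0000, hold=4.2711 ⇒ V=4.2711 continue | (k=4,j=4): S=163.0587, (K−S)⁺=0.0000, hold=0.6382 ⇒ V=0.6382 continue  boundary S*=109.4443
step 3: (k=3,j=0): S=102.4082, (K−S)⁺=34.5518, hold=33.9385 ⇒ V=34.5518 exercise | (k=3,j=1): S=116.9638, (K−S)⁺=19.9962, hold=20.1521 ⇒ V=20.1521 continue | (k=3,j=2): S=133.5883, (K−S)⁺=3.3717, hold=8.6655 ⇒ V=8.6655 continue | (k=3,j=3): S=152.5757, (K−S)⁺=0.0000, hold=2.3814 ⇒ V=2.3814 continue  boundary S*=102.4082
step 2: (k=2,j=0): S=109.4443, (K−S)⁺=27.5157, hold=26.9827 ⇒ V=27.5157 exercise | (k=2,j=1): S=125.0000, (K−S)⁺=11.9600, hold=14.1474 ⇒ V=14.1474 continue | (k=2,j=2): S=142.7667, (K−S)⁺=0.0000, hold=5.3910 ⇒ V=5.3910 continue  boundary S*=109.4443
step 1: (k=1,j=0): S=116.9638, (K−S)⁺=19.9962, hold=20.5092 ⇒ V=20.5092 continue | (k=1,j=1): S=133.5883, (K−S)⁺=3.3717, hold=9.5754 ⇒ V=9.5754 continue  boundary S*=-
step 0: (k=0,j=0): S=125.0000, (K−S)⁺=11.9600, hold=14.7876 ⇒ V=14.7876 continue  boundary S*=-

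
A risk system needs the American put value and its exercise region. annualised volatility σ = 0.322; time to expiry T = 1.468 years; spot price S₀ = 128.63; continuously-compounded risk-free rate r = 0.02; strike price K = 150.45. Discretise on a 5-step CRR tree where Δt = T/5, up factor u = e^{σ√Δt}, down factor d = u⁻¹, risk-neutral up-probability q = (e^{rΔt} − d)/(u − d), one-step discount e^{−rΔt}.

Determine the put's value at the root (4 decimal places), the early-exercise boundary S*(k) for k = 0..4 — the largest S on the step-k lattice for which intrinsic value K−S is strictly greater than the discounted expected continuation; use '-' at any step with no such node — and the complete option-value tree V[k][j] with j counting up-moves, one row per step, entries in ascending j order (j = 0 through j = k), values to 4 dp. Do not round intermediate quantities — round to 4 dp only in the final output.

Δt=0.29360, u=1.19062, d=0.83990, q=0.47328, disc=e^(-rΔt)=0.99415
k=5 terminal: V=max(K-S,0) → 96.6882 74.2384 42.4140 0.0000 0.0000 0.0000
k=4: j=0 S=64.0100 intr=86.4400 cont=85.5592 V=86.4400[EX]; j=1 S=90.7392 intr=59.7108 cont=58.8299 V=59.7108[EX]; j=2 S=128.6300 intr=21.8200 cont=22.2094 V=22.2094[hold]; j=3 S=182.3432 intr=0.0000 cont=0.0000 V=0.0000[hold]; j=4 S=258.4859 intr=0.0000 cont=0.0000 V=0.0000[hold]  S*(4)=90.7392
k=3: j=0 S=76.2116 intr=74.2384 cont=73.3575 V=74.2384[EX]; j=1 S=108.0360 intr=42.4140 cont=41.7163 V=42.4140[EX]; j=2 S=153.1496 intr=0.0000 cont=11.6295 V=11.6295[hold]; j=3 S=217.1017 intr=0.0000 cont=0.0000 V=0.0000[hold]  S*(3)=108.0360
k=2: j=0 S=90.7392 intr=59.7108 cont=58.8299 V=59.7108[EX]; j=1 S=128.6300 intr=21.8200 cont=27.6812 V=27.6812[hold]; j=2 S=182.3432 intr=0.0000 cont=6.0896 V=6.0896[hold]  S*(2)=90.7392
k=1: j=0 S=108.0360 intr=42.4140 cont=44.2909 V=44.2909[hold]; j=1 S=153.1496 intr=0.0000 cont=17.3600 V=17.3600[hold]  S*(1)=-
k=0: j=0 S=128.6300 intr=21.8200 cont=31.3603 V=31.3603[hold]  S*(0)=-

price = 31.3603
boundary = - - 90.7392 108.0360 90.7392
tree:
31.3603
44.2909 17.3600
59.7108 27.6812 6.0896
74.2384 42.4140 11.6295 0.0000
86.4400 59.7108 22.2094 0.0000 0.0000
96.6882 74.2384 42.4140 0.0000 0.0000 0.0000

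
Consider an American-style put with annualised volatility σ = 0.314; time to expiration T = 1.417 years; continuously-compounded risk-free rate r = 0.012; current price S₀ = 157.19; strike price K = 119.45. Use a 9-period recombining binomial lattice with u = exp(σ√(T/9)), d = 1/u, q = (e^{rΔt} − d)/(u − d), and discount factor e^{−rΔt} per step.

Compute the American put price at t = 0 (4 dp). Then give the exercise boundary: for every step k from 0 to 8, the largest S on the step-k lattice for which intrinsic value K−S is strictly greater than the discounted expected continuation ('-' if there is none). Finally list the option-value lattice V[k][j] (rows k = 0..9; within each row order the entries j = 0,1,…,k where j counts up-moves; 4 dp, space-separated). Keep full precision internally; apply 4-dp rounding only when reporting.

Δt=0.15744, u=1.13269, d=0.88286, q=0.47646, disc=e^(-rΔt)=0.99811
k=9 terminal: V=max(K-S,0) → 68.2306 53.7365 35.1408 11.2830 0.0000 0.0000 0.0000 0.0000 0.0000 0.0000
k=8: j=0 S=58.0156 intr=61.4344 cont=61.2089 V=61.4344[EX]; j=1 S=74.4329 intr=45.0171 cont=44.7916 V=45.0171[EX]; j=2 S=95.4959 intr=23.9541 cont=23.7286 V=23.9541[EX]; j=3 S=122.5194 intr=0.0000 cont=5.8959 V=5.8959[hold]; j=4 S=157.1900 intr=0.0000 cont=0.0000 V=0.0000[hold]; j=5 S=201.6717 intr=0.0000 cont=0.0000 V=0.0000[hold]; j=6 S=258.7408 intr=0.0000 cont=0.0000 V=0.0000[hold]; j=7 S=331.9594 intr=0.0000 cont=0.0000 V=0.0000[hold]; j=8 S=425.8974 intr=0.0000 cont=0.0000 V=0.0000[hold]  S*(8)=95.4959
k=7: j=0 S=65.7135 intr=53.7365 cont=53.5110 V=53.7365[EX]; j=1 S=84.3092 intr=35.1408 cont=34.9154 V=35.1408[EX]; j=2 S=108.1670 intr=11.2830 cont=15.3211 V=15.3211[hold]; j=3 S=138.7762 intr=0.0000 cont=3.0809 V=3.0809[hold]; j=4 S=178.0471 intr=0.0000 cont=0.0000 V=0.0000[hold]; j=5 S=228.4310 intr=0.0000 cont=0.0000 V=0.0000[hold]; j=6 S=293.0724 intr=0.0000 cont=0.0000 V=0.0000[hold]; j=7 S=376.0062 intr=0.0000 cont=0.0000 V=0.0000[hold]  S*(7)=84.3092
k=6: j=0 S=74.4329 intr=45.0171 cont=44.7916 V=45.0171[EX]; j=1 S=95.4959 intr=23.9541 cont=25.6490 V=25.6490[hold]; j=2 S=122.5194 intr=0.0000 cont=9.4712 V=9.4712[hold]; j=3 S=157.1900 intr=0.0000 cont=1.6099 V=1.6099[hold]; j=4 S=201.6717 intr=0.0000 cont=0.0000 V=0.0000[hold]; j=5 S=258.7408 intr=0.0000 cont=0.0000 V=0.0000[hold]; j=6 S=331.9594 intr=0.0000 cont=0.0000 V=0.0000[hold]  S*(6)=74.4329
k=5: j=0 S=84.3092 intr=35.1408 cont=35.7214 V=35.7214[hold]; j=1 S=108.1670 intr=11.2830 cont=17.9070 V=17.9070[hold]; j=2 S=138.7762 intr=0.0000 cont=5.7148 V=5.7148[hold]; j=3 S=178.0471 intr=0.0000 cont=0.8413 V=0.8413[hold]; j=4 S=228.4310 intr=0.0000 cont=0.0000 V=0.0000[hold]; j=5 S=293.0724 intr=0.0000 cont=0.0000 V=0.0000[hold]  S*(5)=-
k=4: j=0 S=95.4959 intr=23.9541 cont=27.1821 V=27.1821[hold]; j=1 S=122.5194 intr=0.0000 cont=12.0751 V=12.0751[hold]; j=2 S=157.1900 intr=0.0000 cont=3.3863 V=3.3863[hold]; j=3 S=201.6717 intr=0.0000 cont=0.4396 V=0.4396[hold]; j=4 S=258.7408 intr=0.0000 cont=0.0000 V=0.0000[hold]  S*(4)=-
k=3: j=0 S=108.1670 intr=11.2830 cont=19.9465 V=19.9465[hold]; j=1 S=138.7762 intr=0.0000 cont=7.9202 V=7.9202[hold]; j=2 S=178.0471 intr=0.0000 cont=1.9786 V=1.9786[hold]; j=3 S=228.4310 intr=0.0000 cont=0.2297 V=0.2297[hold]  S*(3)=-
k=2: j=0 S=122.5194 intr=0.0000 cont=14.1896 V=14.1896[hold]; j=1 S=157.1900 intr=0.0000 cont=5.0797 V=5.0797[hold]; j=2 S=201.6717 intr=0.0000 cont=1.1432 V=1.1432[hold]  S*(2)=-
k=1: j=0 S=138.7762 intr=0.0000 cont=9.8305 V=9.8305[hold]; j=1 S=178.0471 intr=0.0000 cont=3.1980 V=3.1980[hold]  S*(1)=-
k=0: j=0 S=157.1900 intr=0.0000 cont=6.6578 V=6.6578[hold]  S*(0)=-

price = 6.6578
boundary = - - - - - - 74.4329 84.3092 95.4959
tree:
6.6578
9.8305 3.1980
14.1896 5.0797 1.1432
19.9465 7.9202 1.9786 0.2297
27.1821 12.0751 3.3863 0.4396 0.0000
35.7214 17.9070 5.7148 0.8413 0.0000 0.0000
45.0171 25.6490 9.4712 1.6099 0.0000 0.0000 0.0000
53.7365 35.1408 15.3211 3.0809 0.0000 0.0000 0.0000 0.0000
61.4344 45.0171 23.9541 5.8959 0.0000 0.0000 0.0000 0.0000 0.0000
68.2306 53.7365 35.1408 11.2830 0.0000 0.0000 0.0000 0.0000 0.0000 0.0000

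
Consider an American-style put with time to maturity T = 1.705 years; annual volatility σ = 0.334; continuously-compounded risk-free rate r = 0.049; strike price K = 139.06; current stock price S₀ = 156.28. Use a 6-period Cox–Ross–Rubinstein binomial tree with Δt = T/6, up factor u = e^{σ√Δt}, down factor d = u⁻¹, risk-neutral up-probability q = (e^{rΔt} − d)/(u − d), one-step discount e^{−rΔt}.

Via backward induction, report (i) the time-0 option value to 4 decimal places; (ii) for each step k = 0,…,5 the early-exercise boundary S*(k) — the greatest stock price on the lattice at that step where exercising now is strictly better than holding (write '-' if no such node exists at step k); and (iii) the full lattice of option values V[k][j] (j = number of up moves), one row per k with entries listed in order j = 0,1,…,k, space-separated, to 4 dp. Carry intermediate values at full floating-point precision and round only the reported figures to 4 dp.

price = 14.0582
boundary = - - - 91.6072 76.6664 91.6072
tree:
14.0582
21.8654 6.4844
32.8894 11.2283 1.8241
47.4528 18.9505 3.6611 0.0000
62.3936 30.8389 7.3480 0.0000 0.0000
74.8976 47.4528 14.7480 0.0000 0.0000 0.0000
85.3622 62.3936 29.6003 0.0000 0.0000 0.0000 0.0000

Δt=0.28417  u=1.19488  d=0.83690  q=0.49477  discount=0.98617
step 6 (expiry): payoffs max(K−S,0) = 85.3622 62.3936 29.6003 0.0000 0.0000 0.0000 0.0000
step 5: (k=5,j=0): S=64.1624, (K−S)⁺=74.8976, hold=72.9747 ⇒ V=74.8976 exercise | (k=5,j=1): S=91.6072, (K−S)⁺=47.4528, hold=45.5299 ⇒ V=47.4528 exercise | (k=5,j=2): S=130.7913, (K−S)⁺=8.2687, hold=14.7480 ⇒ V=14.7480 continue | (k=5,j=3): S=186.7360, (K−S)⁺=0.0000, hold=0.0000 ⇒ V=0.0000 continue | (k=5,j=4): S=266.6104, (K−S)⁺=0.0000, hold=0.0000 ⇒ V=0.0000 continue | (k=5,j=5): S=380.6502, (K−S)⁺=0.0000, hold=0.0000 ⇒ V=0.0000 continue  boundary S*=91.6072
step 4: (k=4,j=0): S=76.6664, (K−S)⁺=62.3936, hold=60.4707 ⇒ V=62.3936 exercise | (k=4,j=1): S=109.4597, (K−S)⁺=29.6003, hold=30.8389 ⇒ V=30.8389 continue | (k=4,j=2): S=156.2800, (K−S)⁺=0.0000, hold=7.3480 ⇒ V=7.3480 continue | (k=4,j=3): S=223.1272, (K−S)⁺=0.0000, hold=0.0000 ⇒ V=0.0000 continue | (k=4,j=4): S=318.5676, (K−S)⁺=0.0000, hold=0.0000 ⇒ V=0.0000 continue  boundary S*=76.6664
step 3: (k=3,j=0): S=91.6072, (K−S)⁺=47.4528, hold=46.1342 ⇒ V=47.4528 exercise | (k=3,j=1): S=130.7913, (K−S)⁺=8.2687, hold=18.9505 ⇒ V=18.9505 continue | (k=3,j=2): S=186.7360, (K−S)⁺=0.0000, hold=3.6611 ⇒ V=3.6611 continue | (k=3,j=3): S=266.6104, (K−S)⁺=0.0000, hold=0.0000 ⇒ V=0.0000 continue  boundary S*=91.6072
step 2: (k=2,j=0): S=109.4597, (K−S)⁺=29.6003, hold=32.8894 ⇒ V=32.8894 continue | (k=2,j=1): S=156.2800, (K−S)⁺=0.0000, hold=11.2283 ⇒ V=11.2283 continue | (k=2,j=2): S=223.1272, (K−S)⁺=0.0000, hold=1.8241 ⇒ V=1.8241 continue  boundary S*=-
step 1: (k=1,j=0): S=130.7913, (K−S)⁺=8.2687, hold=21.8654 ⇒ V=21.8654 continue | (k=1,j=1): S=186.7360, (K−S)⁺=0.0000, hold=6.4844 ⇒ V=6.4844 continue  boundary S*=-
step 0: (k=0,j=0): S=156.2800, (K−S)⁺=0.0000, hold=14.0582 ⇒ V=14.0582 continue  boundary S*=-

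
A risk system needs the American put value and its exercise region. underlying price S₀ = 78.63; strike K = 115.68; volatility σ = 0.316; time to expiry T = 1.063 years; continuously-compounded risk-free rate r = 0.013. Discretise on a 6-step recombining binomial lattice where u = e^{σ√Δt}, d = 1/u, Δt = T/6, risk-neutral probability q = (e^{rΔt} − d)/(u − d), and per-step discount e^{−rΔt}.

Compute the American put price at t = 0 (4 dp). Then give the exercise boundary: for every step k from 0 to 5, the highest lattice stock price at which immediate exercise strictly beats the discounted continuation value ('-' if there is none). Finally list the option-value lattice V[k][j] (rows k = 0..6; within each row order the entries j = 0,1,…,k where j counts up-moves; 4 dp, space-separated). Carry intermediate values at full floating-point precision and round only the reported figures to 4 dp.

price = 38.1621
boundary = - 68.8373 60.2641 68.8373 78.6300 89.8158
tree:
38.1621
46.8427 28.7697
55.4159 37.4897 19.2883
62.9213 46.8427 27.3521 10.4848
69.4920 55.4159 37.0500 16.7850 3.5845
75.2443 62.9213 46.8427 25.8642 6.8491 0.0000
80.2803 69.4920 55.4159 37.0500 13.0870 0.0000 0.0000

params: Δt=0.17717 u=1.14226 d=0.87546 q=0.47544 e^(-rΔt)=0.99770
t_6 payoffs: 80.2803 69.4920 55.4159 37.0500 13.0870 0.0000 0.0000
t_5: node(5,0) S=40.4357 payoff=75.2443 vs cont=74.9782 → 75.2443 [stop]  node(5,1) S=52.7587 payoff=62.9213 vs cont=62.6552 → 62.9213 [stop]  node(5,2) S=68.8373 payoff=46.8427 vs cont=46.5766 → 46.8427 [stop]  node(5,3) S=89.8158 payoff=25.8642 vs cont=25.5980 → 25.8642 [stop]  node(5,4) S=117.1878 payoff=0.0000 vs cont=6.8491 → 6.8491 [wait]  node(5,5) S=152.9015 payoff=0.0000 vs cont=0.0000 → 0.0000 [wait]  ⇒ S*(5)=89.8158
t_4: node(4,0) S=46.1880 payoff=69.4920 vs cont=69.2258 → 69.4920 [stop]  node(4,1) S=60.2641 payoff=55.4159 vs cont=55.1497 → 55.4159 [stop]  node(4,2) S=78.6300 payoff=37.0500 vs cont=36.7839 → 37.0500 [stop]  node(4,3) S=102.5930 payoff=13.0870 vs cont=16.7850 → 16.7850 [wait]  node(4,4) S=133.8588 payoff=0.0000 vs cont=3.5845 → 3.5845 [wait]  ⇒ S*(4)=78.6300
t_3: node(3,0) S=52.7587 payoff=62.9213 vs cont=62.6552 → 62.9213 [stop]  node(3,1) S=68.8373 payoff=46.8427 vs cont=46.5766 → 46.8427 [stop]  node(3,2) S=89.8158 payoff=25.8642 vs cont=27.3521 → 27.3521 [wait]  node(3,3) S=117.1878 payoff=0.0000 vs cont=10.4848 → 10.4848 [wait]  ⇒ S*(3)=68.8373
t_2: node(2,0) S=60.2641 payoff=55.4159 vs cont=55.1497 → 55.4159 [stop]  node(2,1) S=78.6300 payoff=37.0500 vs cont=37.4897 → 37.4897 [wait]  node(2,2) S=102.5930 payoff=13.0870 vs cont=19.2883 → 19.2883 [wait]  ⇒ S*(2)=60.2641
t_1: node(1,0) S=68.8373 payoff=46.8427 vs cont=46.7852 → 46.8427 [stop]  node(1,1) S=89.8158 payoff=25.8642 vs cont=28.7697 → 28.7697 [wait]  ⇒ S*(1)=68.8373
t_0: node(0,0) S=78.6300 payoff=37.0500 vs cont=38.1621 → 38.1621 [wait]  ⇒ S*(0)=-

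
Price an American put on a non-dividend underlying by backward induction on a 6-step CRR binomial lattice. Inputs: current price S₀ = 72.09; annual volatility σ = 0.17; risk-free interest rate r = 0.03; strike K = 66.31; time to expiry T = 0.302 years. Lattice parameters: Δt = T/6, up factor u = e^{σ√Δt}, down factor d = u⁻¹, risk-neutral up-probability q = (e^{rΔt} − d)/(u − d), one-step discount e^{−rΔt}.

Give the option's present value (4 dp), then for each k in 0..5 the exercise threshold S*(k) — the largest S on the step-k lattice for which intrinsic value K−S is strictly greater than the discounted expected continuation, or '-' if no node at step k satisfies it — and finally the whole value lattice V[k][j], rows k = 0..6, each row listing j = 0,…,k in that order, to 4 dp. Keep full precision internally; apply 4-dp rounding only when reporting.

price = 0.5046
boundary = - - - - 61.8899 59.5739
tree:
0.5046
0.9031 0.1236
1.5835 0.2527 0.0000
2.6999 0.5168 0.0000 0.0000
4.4201 1.0569 0.0000 0.0000 0.0000
6.7361 2.1614 0.0000 0.0000 0.0000 0.0000
8.9655 4.4201 0.0000 0.0000 0.0000 0.0000 0.0000

Δt=0.05033  u=1.03888  d=0.96258  q=0.51027  discount=0.99849
step 6 (expiry): payoffs max(K−S,0) = 8.9655 4.4201 0.0000 0.0000 0.0000 0.0000 0.0000
step 5: (k=5,j=0): S=59.5739, (K−S)⁺=6.7361, hold=6.6361 ⇒ V=6.7361 exercise | (k=5,j=1): S=64.2959, (K−S)⁺=2.0141, hold=2.1614 ⇒ V=2.1614 continue | (k=5,j=2): S=69.3923, (K−S)⁺=0.0000, hold=0.0000 ⇒ V=0.0000 continue | (k=5,j=3): S=74.8926, (K−S)⁺=0.0000, hold=0.0000 ⇒ V=0.0000 continue | (k=5,j=4): S=80.8289, (K−S)⁺=0.0000, hold=0.0000 ⇒ V=0.0000 continue | (k=5,j=5): S=87.2357, (K−S)⁺=0.0000, hold=0.0000 ⇒ V=0.0000 continue  boundary S*=59.5739
step 4: (k=4,j=0): S=61.8899, (K−S)⁺=4.4201, hold=4.3951 ⇒ V=4.4201 exercise | (k=4,j=1): S=66.7955, (K−S)⁺=0.0000, hold=1.0569 ⇒ V=1.0569 continue | (k=4,j=2): S=72.0900, (K−S)⁺=0.0000, hold=0.0000 ⇒ V=0.0000 continue | (k=4,j=3): S=77.8041, (K−S)⁺=0.0000, hold=0.0000 ⇒ V=0.0000 continue | (k=4,j=4): S=83.9712, (K−S)⁺=0.0000, hold=0.0000 ⇒ V=0.0000 continue  boundary S*=61.8899
step 3: (k=3,j=0): S=64.2959, (K−S)⁺=2.0141, hold=2.6999 ⇒ V=2.6999 continue | (k=3,j=1): S=69.3923, (K−S)⁺=0.0000, hold=0.5168 ⇒ V=0.5168 continue | (k=3,j=2): S=74.8926, (K−S)⁺=0.0000, hold=0.0000 ⇒ V=0.0000 continue | (k=3,j=3): S=80.8289, (K−S)⁺=0.0000, hold=0.0000 ⇒ V=0.0000 continue  boundary S*=-
step 2: (k=2,j=0): S=66.7955, (K−S)⁺=0.0000, hold=1.5835 ⇒ V=1.5835 continue | (k=2,j=1): S=72.0900, (K−S)⁺=0.0000, hold=0.2527 ⇒ V=0.2527 continue | (k=2,j=2): S=77.8041, (K−S)⁺=0.0000, hold=0.0000 ⇒ V=0.0000 continue  boundary S*=-
step 1: (k=1,j=0): S=69.3923, (K−S)⁺=0.0000, hold=0.9031 ⇒ V=0.9031 continue | (k=1,j=1): S=74.8926, (K−S)⁺=0.0000, hold=0.1236 ⇒ V=0.1236 continue  boundary S*=-
step 0: (k=0,j=0): S=72.0900, (K−S)⁺=0.0000, hold=0.5046 ⇒ V=0.5046 continue  boundary S*=-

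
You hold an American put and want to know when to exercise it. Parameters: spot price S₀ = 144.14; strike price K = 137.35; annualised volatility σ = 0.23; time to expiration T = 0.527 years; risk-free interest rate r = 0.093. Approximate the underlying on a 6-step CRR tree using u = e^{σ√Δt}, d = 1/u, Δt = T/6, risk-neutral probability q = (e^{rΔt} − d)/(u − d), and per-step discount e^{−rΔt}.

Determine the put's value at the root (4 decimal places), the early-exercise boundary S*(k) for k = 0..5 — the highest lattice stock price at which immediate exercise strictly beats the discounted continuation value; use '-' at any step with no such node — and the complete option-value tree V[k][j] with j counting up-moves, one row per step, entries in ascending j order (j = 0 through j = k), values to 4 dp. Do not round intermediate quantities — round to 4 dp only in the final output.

params: Δt=0.08783 u=1.07054 d=0.93411 q=0.54308 e^(-rΔt)=0.99186
t_6 payoffs: 41.5944 27.6085 11.5798 0.0000 0.0000 0.0000 0.0000
t_5: node(5,0) S=102.5103 payoff=34.8397 vs cont=33.7223 → 34.8397 [stop]  node(5,1) S=117.4828 payoff=19.8672 vs cont=18.7498 → 19.8672 [stop]  node(5,2) S=134.6422 payoff=2.7078 vs cont=5.2480 → 5.2480 [wait]  node(5,3) S=154.3078 payoff=0.0000 vs cont=0.0000 → 0.0000 [wait]  node(5,4) S=176.8458 payoff=0.0000 vs cont=0.0000 → 0.0000 [wait]  node(5,5) S=202.6757 payoff=0.0000 vs cont=0.0000 → 0.0000 [wait]  ⇒ S*(5)=117.4828
t_4: node(4,0) S=109.7415 payoff=27.6085 vs cont=26.4911 → 27.6085 [stop]  node(4,1) S=125.7702 payoff=11.5798 vs cont=11.8307 → 11.8307 [wait]  node(4,2) S=144.1400 payoff=0.0000 vs cont=2.3784 → 2.3784 [wait]  node(4,3) S=165.1929 payoff=0.0000 vs cont=0.0000 → 0.0000 [wait]  node(4,4) S=189.3207 payoff=0.0000 vs cont=0.0000 → 0.0000 [wait]  ⇒ S*(4)=109.7415
t_3: node(3,0) S=117.4828 payoff=19.8672 vs cont=18.8850 → 19.8672 [stop]  node(3,1) S=134.6422 payoff=2.7078 vs cont=6.6429 → 6.6429 [wait]  node(3,2) S=154.3078 payoff=0.0000 vs cont=1.0779 → 1.0779 [wait]  node(3,3) S=176.8458 payoff=0.0000 vs cont=0.0000 → 0.0000 [wait]  ⇒ S*(3)=117.4828
t_2: node(2,0) S=125.7702 payoff=11.5798 vs cont=12.5821 → 12.5821 [wait]  node(2,1) S=144.1400 payoff=0.0000 vs cont=3.5912 → 3.5912 [wait]  node(2,2) S=165.1929 payoff=0.0000 vs cont=0.4885 → 0.4885 [wait]  ⇒ S*(2)=-
t_1: node(1,0) S=134.6422 payoff=2.7078 vs cont=7.6367 → 7.6367 [wait]  node(1,1) S=154.3078 payoff=0.0000 vs cont=1.8907 → 1.8907 [wait]  ⇒ S*(1)=-
t_0: node(0,0) S=144.1400 payoff=0.0000 vs cont=4.4794 → 4.4794 [wait]  ⇒ S*(0)=-

price = 4.4794
boundary = - - - 117.4828 109.7415 117.4828
tree:
4.4794
7.6367 1.8907
12.5821 3.5912 0.4885
19.8672 6.6429 1.0779 0.0000
27.6085 11.8307 2.3784 0.0000 0.0000
34.8397 19.8672 5.2480 0.0000 0.0000 0.0000
41.5944 27.6085 11.5798 0.0000 0.0000 0.0000 0.0000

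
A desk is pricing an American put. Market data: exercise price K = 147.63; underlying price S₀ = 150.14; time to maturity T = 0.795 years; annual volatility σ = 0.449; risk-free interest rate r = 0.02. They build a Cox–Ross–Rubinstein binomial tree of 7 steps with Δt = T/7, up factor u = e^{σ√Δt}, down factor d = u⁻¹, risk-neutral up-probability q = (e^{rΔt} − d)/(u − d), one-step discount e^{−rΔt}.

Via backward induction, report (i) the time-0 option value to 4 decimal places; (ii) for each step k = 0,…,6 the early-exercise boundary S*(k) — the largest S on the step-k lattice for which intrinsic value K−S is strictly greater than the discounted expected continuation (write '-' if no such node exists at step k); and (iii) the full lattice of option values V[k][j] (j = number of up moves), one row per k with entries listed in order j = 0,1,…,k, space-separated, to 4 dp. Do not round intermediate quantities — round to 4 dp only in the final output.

price = 22.1339
boundary = - - - - 81.9664 95.3567 110.9344
tree:
22.1339
30.6017 12.6819
41.0040 19.0068 5.6032
52.9777 27.6855 9.3016 1.4552
65.6636 38.9133 15.1446 2.7505 0.0000
77.1735 52.2733 24.0198 5.1988 0.0000 0.0000
87.0672 65.6636 36.6956 9.8264 0.0000 0.0000 0.0000
95.5716 77.1735 52.2733 18.5731 0.0000 0.0000 0.0000 0.0000

params: Δt=0.11357 u=1.16336 d=0.85958 q=0.46973 e^(-rΔt)=0.99773
t_7 payoffs: 95.5716 77.1735 52.2733 18.5731 0.0000 0.0000 0.0000 0.0000
t_6: node(6,0) S=60.5628 payoff=87.0672 vs cont=86.7323 → 87.0672 [stop]  node(6,1) S=81.9664 payoff=65.6636 vs cont=65.3286 → 65.6636 [stop]  node(6,2) S=110.9344 payoff=36.6956 vs cont=36.3607 → 36.6956 [stop]  node(6,3) S=150.1400 payoff=0.0000 vs cont=9.8264 → 9.8264 [wait]  node(6,4) S=203.2014 payoff=0.0000 vs cont=0.0000 → 0.0000 [wait]  node(6,5) S=275.0153 payoff=0.0000 vs cont=0.0000 → 0.0000 [wait]  node(6,6) S=372.2091 payoff=0.0000 vs cont=0.0000 → 0.0000 [wait]  ⇒ S*(6)=110.9344
t_5: node(5,0) S=70.4565 payoff=77.1735 vs cont=76.8386 → 77.1735 [stop]  node(5,1) S=95.3567 payoff=52.2733 vs cont=51.9384 → 52.2733 [stop]  node(5,2) S=129.0569 payoff=18.5731 vs cont=24.0198 → 24.0198 [wait]  node(5,3) S=174.6673 payoff=0.0000 vs cont=5.1988 → 5.1988 [wait]  node(5,4) S=236.3969 payoff=0.0000 vs cont=0.0000 → 0.0000 [wait]  node(5,5) S=319.9425 payoff=0.0000 vs cont=0.0000 → 0.0000 [wait]  ⇒ S*(5)=95.3567
t_4: node(4,0) S=81.9664 payoff=65.6636 vs cont=65.3286 → 65.6636 [stop]  node(4,1) S=110.9344 payoff=36.6956 vs cont=38.9133 → 38.9133 [wait]  node(4,2) S=150.1400 payoff=0.0000 vs cont=15.1446 → 15.1446 [wait]  node(4,3) S=203.2014 payoff=0.0000 vs cont=2.7505 → 2.7505 [wait]  node(4,4) S=275.0153 payoff=0.0000 vs cont=0.0000 → 0.0000 [wait]  ⇒ S*(4)=81.9664
t_3: node(3,0) S=95.3567 payoff=52.2733 vs cont=52.9777 → 52.9777 [wait]  node(3,1) S=129.0569 payoff=18.5731 vs cont=27.6855 → 27.6855 [wait]  node(3,2) S=174.6673 payoff=0.0000 vs cont=9.3016 → 9.3016 [wait]  node(3,3) S=236.3969 payoff=0.0000 vs cont=1.4552 → 1.4552 [wait]  ⇒ S*(3)=-
t_2: node(2,0) S=110.9344 payoff=36.6956 vs cont=41.0040 → 41.0040 [wait]  node(2,1) S=150.1400 payoff=0.0000 vs cont=19.0068 → 19.0068 [wait]  node(2,2) S=203.2014 payoff=0.0000 vs cont=5.6032 → 5.6032 [wait]  ⇒ S*(2)=-
t_1: node(1,0) S=129.0569 payoff=18.5731 vs cont=30.6017 → 30.6017 [wait]  node(1,1) S=174.6673 payoff=0.0000 vs cont=12.6819 → 12.6819 [wait]  ⇒ S*(1)=-
t_0: node(0,0) S=150.1400 payoff=0.0000 vs cont=22.1339 → 22.1339 [wait]  ⇒ S*(0)=-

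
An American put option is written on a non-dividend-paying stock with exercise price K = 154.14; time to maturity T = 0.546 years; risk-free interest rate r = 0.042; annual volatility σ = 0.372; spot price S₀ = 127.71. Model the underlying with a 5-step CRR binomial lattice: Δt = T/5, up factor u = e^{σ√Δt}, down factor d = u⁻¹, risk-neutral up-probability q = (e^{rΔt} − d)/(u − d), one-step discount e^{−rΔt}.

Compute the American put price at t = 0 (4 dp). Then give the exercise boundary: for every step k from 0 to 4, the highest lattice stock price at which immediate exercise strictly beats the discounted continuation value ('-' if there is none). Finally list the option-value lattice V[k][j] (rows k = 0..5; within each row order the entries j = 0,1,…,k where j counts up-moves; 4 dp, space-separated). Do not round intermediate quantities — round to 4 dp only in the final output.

price = 30.5147
boundary = - - 99.8735 112.9373 127.7100
tree:
30.5147
41.6066 19.1627
54.2665 28.7138 9.3207
65.8192 41.2027 15.8790 2.5265
76.0356 54.2665 26.4300 4.9568 0.0000
85.0702 65.8192 41.2027 9.7250 0.0000 0.0000

Δt=0.10920  u=1.13080  d=0.88433  q=0.48796  discount=0.99542
step 5 (expiry): payoffs max(K−S,0) = 85.0702 65.8192 41.2027 9.7250 0.0000 0.0000
step 4: (k=4,j=0): S=78.1044, (K−S)⁺=76.0356, hold=75.3303 ⇒ V=76.0356 exercise | (k=4,j=1): S=99.8735, (K−S)⁺=54.2665, hold=53.5612 ⇒ V=54.2665 exercise | (k=4,j=2): S=127.7100, (K−S)⁺=26.4300, hold=25.7247 ⇒ V=26.4300 exercise | (k=4,j=3): S=163.3051, (K−S)⁺=0.0000, hold=4.9568 ⇒ V=4.9568 continue | (k=4,j=4): S=208.8211, (K−S)⁺=0.0000, hold=0.0000 ⇒ V=0.0000 continue  boundary S*=127.7100
step 3: (k=3,j=0): S=88.3208, (K−S)⁺=65.8192, hold=65.1139 ⇒ V=65.8192 exercise | (k=3,j=1): S=112.9373, (K−S)⁺=41.2027, hold=40.4973 ⇒ V=41.2027 exercise | (k=3,j=2): S=144.4150, (K−S)⁺=9.7250, hold=15.8790 ⇒ V=15.8790 continue | (k=3,j=3): S=184.6660, (K−S)⁺=0.0000, hold=2.5265 ⇒ V=2.5265 continue  boundary S*=112.9373
step 2: (k=2,j=0): S=99.8735, (K−S)⁺=54.2665, hold=53.5612 ⇒ V=54.2665 exercise | (k=2,j=1): S=127.7100, (K−S)⁺=26.4300, hold=28.7138 ⇒ V=28.7138 continue | (k=2,j=2): S=163.3051, (K−S)⁺=0.0000, hold=9.3207 ⇒ V=9.3207 continue  boundary S*=99.8735
step 1: (k=1,j=0): S=112.9373, (K−S)⁺=41.2027, hold=41.6066 ⇒ V=41.6066 continue | (k=1,j=1): S=144.4150, (K−S)⁺=9.7250, hold=19.1627 ⇒ V=19.1627 continue  boundary S*=-
step 0: (k=0,j=0): S=127.7100, (K−S)⁺=26.4300, hold=30.5147 ⇒ V=30.5147 continue  boundary S*=-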